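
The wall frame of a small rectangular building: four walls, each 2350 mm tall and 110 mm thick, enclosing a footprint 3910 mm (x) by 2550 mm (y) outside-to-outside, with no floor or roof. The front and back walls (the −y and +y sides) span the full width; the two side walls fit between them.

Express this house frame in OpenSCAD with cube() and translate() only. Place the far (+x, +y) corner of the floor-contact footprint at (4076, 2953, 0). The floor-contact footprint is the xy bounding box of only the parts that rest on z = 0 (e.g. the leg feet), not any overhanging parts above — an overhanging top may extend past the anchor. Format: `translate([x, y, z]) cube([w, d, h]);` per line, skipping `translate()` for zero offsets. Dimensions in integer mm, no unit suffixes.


translate([166, 403, 0]) cube([3910, 110, 2350]);
translate([166, 2843, 0]) cube([3910, 110, 2350]);
translate([166, 513, 0]) cube([110, 2330, 2350]);
translate([3966, 513, 0]) cube([110, 2330, 2350]);


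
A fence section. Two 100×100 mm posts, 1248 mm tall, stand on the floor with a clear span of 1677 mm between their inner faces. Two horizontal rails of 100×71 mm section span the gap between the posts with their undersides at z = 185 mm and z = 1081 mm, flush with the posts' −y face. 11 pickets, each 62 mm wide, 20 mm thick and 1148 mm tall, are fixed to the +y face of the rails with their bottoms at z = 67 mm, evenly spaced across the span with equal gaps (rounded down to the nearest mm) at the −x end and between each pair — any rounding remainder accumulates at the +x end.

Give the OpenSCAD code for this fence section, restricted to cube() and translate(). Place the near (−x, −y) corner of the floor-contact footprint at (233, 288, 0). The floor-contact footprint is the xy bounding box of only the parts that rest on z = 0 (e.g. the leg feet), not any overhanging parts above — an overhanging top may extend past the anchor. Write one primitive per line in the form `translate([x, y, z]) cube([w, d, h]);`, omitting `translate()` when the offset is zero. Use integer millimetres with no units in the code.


translate([233, 288, 0]) cube([100, 100, 1248]);
translate([2010, 288, 0]) cube([100, 100, 1248]);
translate([333, 288, 185]) cube([1677, 100, 71]);
translate([333, 288, 1081]) cube([1677, 100, 71]);
translate([415, 388, 67]) cube([62, 20, 1148]);
translate([559, 388, 67]) cube([62, 20, 1148]);
translate([703, 388, 67]) cube([62, 20, 1148]);
translate([847, 388, 67]) cube([62, 20, 1148]);
translate([991, 388, 67]) cube([62, 20, 1148]);
translate([1135, 388, 67]) cube([62, 20, 1148]);
translate([1279, 388, 67]) cube([62, 20, 1148]);
translate([1423, 388, 67]) cube([62, 20, 1148]);
translate([1567, 388, 67]) cube([62, 20, 1148]);
translate([1711, 388, 67]) cube([62, 20, 1148]);
translate([1855, 388, 67]) cube([62, 20, 1148]);


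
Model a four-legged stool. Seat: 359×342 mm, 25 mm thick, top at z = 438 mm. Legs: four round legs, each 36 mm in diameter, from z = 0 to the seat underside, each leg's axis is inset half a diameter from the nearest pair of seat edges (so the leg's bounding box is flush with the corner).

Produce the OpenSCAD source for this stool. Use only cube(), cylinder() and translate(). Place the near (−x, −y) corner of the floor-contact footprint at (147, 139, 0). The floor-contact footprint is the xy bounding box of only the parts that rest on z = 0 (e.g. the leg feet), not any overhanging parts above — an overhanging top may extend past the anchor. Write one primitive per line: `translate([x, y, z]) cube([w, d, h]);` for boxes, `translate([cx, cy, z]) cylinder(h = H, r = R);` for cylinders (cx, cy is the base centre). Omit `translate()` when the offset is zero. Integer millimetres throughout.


translate([147, 139, 413]) cube([359, 342, 25]);
translate([165, 157, 0]) cylinder(h = 413, r = 18);
translate([488, 157, 0]) cylinder(h = 413, r = 18);
translate([165, 463, 0]) cylinder(h = 413, r = 18);
translate([488, 463, 0]) cylinder(h = 413, r = 18);


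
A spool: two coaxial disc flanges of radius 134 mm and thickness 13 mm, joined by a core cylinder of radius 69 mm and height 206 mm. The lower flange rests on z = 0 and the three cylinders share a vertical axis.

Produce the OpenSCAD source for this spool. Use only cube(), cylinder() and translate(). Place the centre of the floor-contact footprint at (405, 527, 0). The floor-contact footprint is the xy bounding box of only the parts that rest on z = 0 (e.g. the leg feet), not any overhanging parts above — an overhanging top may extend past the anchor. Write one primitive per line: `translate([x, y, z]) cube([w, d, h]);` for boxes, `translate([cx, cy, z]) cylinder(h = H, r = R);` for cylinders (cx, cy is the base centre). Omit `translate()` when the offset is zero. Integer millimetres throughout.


translate([405, 527, 0]) cylinder(h = 13, r = 134);
translate([405, 527, 13]) cylinder(h = 206, r = 69);
translate([405, 527, 219]) cylinder(h = 13, r = 134);


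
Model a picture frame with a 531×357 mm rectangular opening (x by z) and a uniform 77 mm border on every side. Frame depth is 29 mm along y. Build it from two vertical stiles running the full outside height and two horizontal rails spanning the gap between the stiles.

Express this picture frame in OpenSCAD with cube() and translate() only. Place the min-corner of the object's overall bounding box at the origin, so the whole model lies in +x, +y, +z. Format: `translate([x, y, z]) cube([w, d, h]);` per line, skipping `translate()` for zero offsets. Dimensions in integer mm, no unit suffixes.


cube([77, 29, 511]);
translate([608, 0, 0]) cube([77, 29, 511]);
translate([77, 0, 0]) cube([531, 29, 77]);
translate([77, 0, 434]) cube([531, 29, 77]);


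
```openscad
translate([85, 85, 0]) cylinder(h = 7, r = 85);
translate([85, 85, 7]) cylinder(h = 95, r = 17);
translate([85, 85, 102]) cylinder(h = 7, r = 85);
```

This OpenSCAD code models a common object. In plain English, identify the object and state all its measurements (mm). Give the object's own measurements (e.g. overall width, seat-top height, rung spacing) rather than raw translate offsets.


A spool: two coaxial disc flanges of radius 85 mm and thickness 7 mm, joined by a core cylinder of radius 17 mm and height 95 mm. The lower flange rests on z = 0 and the three cylinders share a vertical axis.


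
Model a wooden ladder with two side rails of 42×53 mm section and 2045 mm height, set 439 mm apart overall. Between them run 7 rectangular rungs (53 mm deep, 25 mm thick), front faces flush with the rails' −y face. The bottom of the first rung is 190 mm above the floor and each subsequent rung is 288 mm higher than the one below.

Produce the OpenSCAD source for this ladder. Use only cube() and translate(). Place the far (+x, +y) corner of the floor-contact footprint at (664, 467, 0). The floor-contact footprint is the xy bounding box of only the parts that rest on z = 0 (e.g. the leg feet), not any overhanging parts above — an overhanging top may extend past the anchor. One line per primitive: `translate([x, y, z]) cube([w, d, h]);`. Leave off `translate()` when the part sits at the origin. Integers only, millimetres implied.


translate([225, 414, 0]) cube([42, 53, 2045]);
translate([622, 414, 0]) cube([42, 53, 2045]);
translate([267, 414, 190]) cube([355, 53, 25]);
translate([267, 414, 478]) cube([355, 53, 25]);
translate([267, 414, 766]) cube([355, 53, 25]);
translate([267, 414, 1054]) cube([355, 53, 25]);
translate([267, 414, 1342]) cube([355, 53, 25]);
translate([267, 414, 1630]) cube([355, 53, 25]);
translate([267, 414, 1918]) cube([355, 53, 25]);


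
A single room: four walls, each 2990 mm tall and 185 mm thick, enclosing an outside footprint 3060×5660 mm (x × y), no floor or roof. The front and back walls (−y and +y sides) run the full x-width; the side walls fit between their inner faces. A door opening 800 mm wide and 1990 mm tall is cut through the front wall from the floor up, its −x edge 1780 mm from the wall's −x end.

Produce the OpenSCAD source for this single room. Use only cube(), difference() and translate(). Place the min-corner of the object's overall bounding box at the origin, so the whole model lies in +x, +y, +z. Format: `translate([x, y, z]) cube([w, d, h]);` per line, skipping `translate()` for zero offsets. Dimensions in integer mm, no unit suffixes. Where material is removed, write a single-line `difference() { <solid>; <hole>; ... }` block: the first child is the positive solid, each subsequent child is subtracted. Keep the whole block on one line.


difference() { cube([3060, 185, 2990]); translate([1780, 0, 0]) cube([800, 185, 1990]); }
translate([0, 5475, 0]) cube([3060, 185, 2990]);
translate([0, 185, 0]) cube([185, 5290, 2990]);
translate([2875, 185, 0]) cube([185, 5290, 2990]);


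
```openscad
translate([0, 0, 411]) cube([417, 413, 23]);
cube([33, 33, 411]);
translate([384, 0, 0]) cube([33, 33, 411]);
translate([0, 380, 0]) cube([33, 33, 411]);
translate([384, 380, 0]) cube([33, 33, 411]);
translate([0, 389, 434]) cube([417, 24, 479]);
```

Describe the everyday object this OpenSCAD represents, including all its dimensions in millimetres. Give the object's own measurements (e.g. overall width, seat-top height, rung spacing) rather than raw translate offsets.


A chair. The seat is a 417×413×23 mm slab with its top at z = 434 mm, on four 33×33 mm corner legs (flush with the seat edges, standing on z = 0). A flat backrest 24 mm thick, 479 mm tall, spans the full seat width and rises from the seat top along its +y edge, rear face flush with the rear of the seat.


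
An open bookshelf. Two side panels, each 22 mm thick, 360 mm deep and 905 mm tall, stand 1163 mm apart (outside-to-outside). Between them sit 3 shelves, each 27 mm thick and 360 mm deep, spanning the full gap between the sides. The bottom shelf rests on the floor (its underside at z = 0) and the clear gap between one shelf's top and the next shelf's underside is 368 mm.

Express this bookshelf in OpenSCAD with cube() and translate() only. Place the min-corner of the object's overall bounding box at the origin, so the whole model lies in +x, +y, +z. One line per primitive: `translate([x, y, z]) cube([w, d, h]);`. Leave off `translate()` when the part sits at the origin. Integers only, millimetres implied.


cube([22, 360, 905]);
translate([1141, 0, 0]) cube([22, 360, 905]);
translate([22, 0, 0]) cube([1119, 360, 27]);
translate([22, 0, 395]) cube([1119, 360, 27]);
translate([22, 0, 790]) cube([1119, 360, 27]);


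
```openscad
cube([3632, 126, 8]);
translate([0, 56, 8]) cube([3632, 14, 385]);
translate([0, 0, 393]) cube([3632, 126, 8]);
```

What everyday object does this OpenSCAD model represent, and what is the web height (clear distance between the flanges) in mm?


An I-beam. The web height is 385 mm.

Two wide flanges with a thin centred web — an I-beam. Overall 401 mm minus two 8 mm flanges gives a web of 401 − 2·8 = 385 mm.


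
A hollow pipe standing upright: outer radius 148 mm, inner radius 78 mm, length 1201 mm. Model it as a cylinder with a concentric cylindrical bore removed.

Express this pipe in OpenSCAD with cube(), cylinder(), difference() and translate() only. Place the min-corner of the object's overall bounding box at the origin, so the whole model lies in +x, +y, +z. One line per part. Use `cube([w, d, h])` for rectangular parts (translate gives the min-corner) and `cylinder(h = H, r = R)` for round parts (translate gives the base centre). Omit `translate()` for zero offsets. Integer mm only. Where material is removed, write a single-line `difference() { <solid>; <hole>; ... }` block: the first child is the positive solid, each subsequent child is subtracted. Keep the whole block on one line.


difference() { translate([148, 148, 0]) cylinder(h = 1201, r = 148); translate([148, 148, 0]) cylinder(h = 1201, r = 78); }


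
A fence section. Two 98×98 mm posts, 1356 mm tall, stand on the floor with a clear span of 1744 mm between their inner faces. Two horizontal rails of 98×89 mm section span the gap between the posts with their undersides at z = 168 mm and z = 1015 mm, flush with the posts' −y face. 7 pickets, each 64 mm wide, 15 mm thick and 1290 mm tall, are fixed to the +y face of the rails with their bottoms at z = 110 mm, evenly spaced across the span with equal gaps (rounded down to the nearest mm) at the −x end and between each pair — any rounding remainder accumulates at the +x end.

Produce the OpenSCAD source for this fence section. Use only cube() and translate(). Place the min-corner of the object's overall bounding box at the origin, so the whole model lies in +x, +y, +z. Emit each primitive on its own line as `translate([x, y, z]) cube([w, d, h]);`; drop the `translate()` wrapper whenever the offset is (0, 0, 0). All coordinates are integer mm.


cube([98, 98, 1356]);
translate([1842, 0, 0]) cube([98, 98, 1356]);
translate([98, 0, 168]) cube([1744, 98, 89]);
translate([98, 0, 1015]) cube([1744, 98, 89]);
translate([260, 98, 110]) cube([64, 15, 1290]);
translate([486, 98, 110]) cube([64, 15, 1290]);
translate([712, 98, 110]) cube([64, 15, 1290]);
translate([938, 98, 110]) cube([64, 15, 1290]);
translate([1164, 98, 110]) cube([64, 15, 1290]);
translate([1390, 98, 110]) cube([64, 15, 1290]);
translate([1616, 98, 110]) cube([64, 15, 1290]);


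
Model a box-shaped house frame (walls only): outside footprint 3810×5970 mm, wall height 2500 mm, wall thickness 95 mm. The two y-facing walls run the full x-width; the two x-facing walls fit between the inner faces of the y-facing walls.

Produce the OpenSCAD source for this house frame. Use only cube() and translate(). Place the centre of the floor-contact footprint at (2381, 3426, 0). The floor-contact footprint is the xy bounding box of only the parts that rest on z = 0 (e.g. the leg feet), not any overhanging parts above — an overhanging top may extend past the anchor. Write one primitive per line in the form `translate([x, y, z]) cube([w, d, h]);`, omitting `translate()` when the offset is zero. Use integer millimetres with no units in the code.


translate([476, 441, 0]) cube([3810, 95, 2500]);
translate([476, 6316, 0]) cube([3810, 95, 2500]);
translate([476, 536, 0]) cube([95, 5780, 2500]);
translate([4191, 536, 0]) cube([95, 5780, 2500]);


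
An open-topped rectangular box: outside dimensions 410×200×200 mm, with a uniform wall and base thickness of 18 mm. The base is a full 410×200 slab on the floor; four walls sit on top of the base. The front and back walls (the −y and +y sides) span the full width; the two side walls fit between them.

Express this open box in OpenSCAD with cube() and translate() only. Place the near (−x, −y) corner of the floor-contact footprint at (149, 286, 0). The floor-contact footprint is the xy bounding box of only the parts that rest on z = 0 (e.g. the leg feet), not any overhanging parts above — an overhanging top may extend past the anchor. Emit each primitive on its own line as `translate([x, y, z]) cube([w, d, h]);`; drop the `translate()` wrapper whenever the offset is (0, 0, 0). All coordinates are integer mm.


translate([149, 286, 0]) cube([410, 200, 18]);
translate([149, 286, 18]) cube([410, 18, 182]);
translate([149, 468, 18]) cube([410, 18, 182]);
translate([149, 304, 18]) cube([18, 164, 182]);
translate([541, 304, 18]) cube([18, 164, 182]);


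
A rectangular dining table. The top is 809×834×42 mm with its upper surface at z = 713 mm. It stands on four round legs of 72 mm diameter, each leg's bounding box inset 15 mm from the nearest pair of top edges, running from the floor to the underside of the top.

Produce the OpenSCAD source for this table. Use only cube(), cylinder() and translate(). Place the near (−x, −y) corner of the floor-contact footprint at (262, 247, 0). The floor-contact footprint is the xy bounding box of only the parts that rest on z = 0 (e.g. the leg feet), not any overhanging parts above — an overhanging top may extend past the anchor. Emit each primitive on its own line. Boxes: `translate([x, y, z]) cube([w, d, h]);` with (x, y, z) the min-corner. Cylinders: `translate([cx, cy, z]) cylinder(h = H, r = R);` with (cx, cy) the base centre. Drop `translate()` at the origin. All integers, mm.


translate([247, 232, 671]) cube([809, 834, 42]);
translate([298, 283, 0]) cylinder(h = 671, r = 36);
translate([1005, 283, 0]) cylinder(h = 671, r = 36);
translate([298, 1015, 0]) cylinder(h = 671, r = 36);
translate([1005, 1015, 0]) cylinder(h = 671, r = 36);


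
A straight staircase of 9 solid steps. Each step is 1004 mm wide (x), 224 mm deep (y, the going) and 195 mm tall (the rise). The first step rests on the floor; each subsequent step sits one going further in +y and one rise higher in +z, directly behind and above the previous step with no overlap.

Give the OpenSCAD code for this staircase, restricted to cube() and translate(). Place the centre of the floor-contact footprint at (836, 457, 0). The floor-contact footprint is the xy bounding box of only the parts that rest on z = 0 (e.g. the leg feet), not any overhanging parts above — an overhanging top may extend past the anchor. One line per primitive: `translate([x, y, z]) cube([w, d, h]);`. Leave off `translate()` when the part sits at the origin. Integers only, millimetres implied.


translate([334, 345, 0]) cube([1004, 224, 195]);
translate([334, 569, 195]) cube([1004, 224, 195]);
translate([334, 793, 390]) cube([1004, 224, 195]);
translate([334, 1017, 585]) cube([1004, 224, 195]);
translate([334, 1241, 780]) cube([1004, 224, 195]);
translate([334, 1465, 975]) cube([1004, 224, 195]);
translate([334, 1689, 1170]) cube([1004, 224, 195]);
translate([334, 1913, 1365]) cube([1004, 224, 195]);
translate([334, 2137, 1560]) cube([1004, 224, 195]);


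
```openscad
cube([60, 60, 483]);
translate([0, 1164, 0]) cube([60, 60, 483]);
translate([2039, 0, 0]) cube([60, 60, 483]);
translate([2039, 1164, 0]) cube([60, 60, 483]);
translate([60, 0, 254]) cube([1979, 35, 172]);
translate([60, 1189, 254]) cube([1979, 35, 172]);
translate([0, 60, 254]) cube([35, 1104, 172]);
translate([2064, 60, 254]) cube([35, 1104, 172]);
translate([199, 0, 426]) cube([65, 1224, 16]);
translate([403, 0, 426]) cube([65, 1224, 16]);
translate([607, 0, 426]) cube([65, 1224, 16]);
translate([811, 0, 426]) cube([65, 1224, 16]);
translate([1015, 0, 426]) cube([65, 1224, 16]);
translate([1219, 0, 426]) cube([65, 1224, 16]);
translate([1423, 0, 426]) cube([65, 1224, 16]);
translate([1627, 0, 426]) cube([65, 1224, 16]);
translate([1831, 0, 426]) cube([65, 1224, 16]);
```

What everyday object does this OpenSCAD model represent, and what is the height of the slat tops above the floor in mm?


A bed frame. The slat-top height is 442 mm.

Four posts, four rails, and a row of slats — a bed frame. Slats sit on the rails at z = 254 + 172 = 426; with slat thickness 16, the top is 442 mm.


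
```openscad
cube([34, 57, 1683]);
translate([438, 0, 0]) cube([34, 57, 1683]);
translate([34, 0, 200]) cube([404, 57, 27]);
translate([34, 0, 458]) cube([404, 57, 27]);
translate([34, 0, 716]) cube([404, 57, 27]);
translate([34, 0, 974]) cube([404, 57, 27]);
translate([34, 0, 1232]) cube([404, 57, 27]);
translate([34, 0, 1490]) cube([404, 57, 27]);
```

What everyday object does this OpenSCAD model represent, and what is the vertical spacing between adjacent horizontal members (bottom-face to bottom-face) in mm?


A ladder. The rung spacing is 258 mm.

Two tall 34×57 posts with 6 short bars between them — a ladder. Adjacent rungs sit at z = 200 and z = 458, so the spacing is 458 − 200 = 258 mm.


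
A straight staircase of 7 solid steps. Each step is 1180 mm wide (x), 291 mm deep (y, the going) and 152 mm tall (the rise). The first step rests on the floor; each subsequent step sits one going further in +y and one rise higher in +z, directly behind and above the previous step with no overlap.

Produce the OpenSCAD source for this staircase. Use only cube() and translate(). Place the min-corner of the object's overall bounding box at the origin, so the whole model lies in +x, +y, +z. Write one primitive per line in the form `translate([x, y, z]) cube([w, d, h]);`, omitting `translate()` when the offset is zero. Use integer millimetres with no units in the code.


cube([1180, 291, 152]);
translate([0, 291, 152]) cube([1180, 291, 152]);
translate([0, 582, 304]) cube([1180, 291, 152]);
translate([0, 873, 456]) cube([1180, 291, 152]);
translate([0, 1164, 608]) cube([1180, 291, 152]);
translate([0, 1455, 760]) cube([1180, 291, 152]);
translate([0, 1746, 912]) cube([1180, 291, 152]);


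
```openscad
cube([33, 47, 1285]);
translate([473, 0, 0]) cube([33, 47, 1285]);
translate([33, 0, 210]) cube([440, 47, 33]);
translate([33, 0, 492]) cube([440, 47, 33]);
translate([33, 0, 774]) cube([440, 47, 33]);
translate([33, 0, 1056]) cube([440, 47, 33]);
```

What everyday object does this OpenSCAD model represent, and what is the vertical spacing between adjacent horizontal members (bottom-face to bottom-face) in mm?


A ladder. The rung spacing is 282 mm.

Two tall 33×47 posts with 4 short bars between them — a ladder. Adjacent rungs sit at z = 210 and z = 492, so the spacing is 492 − 210 = 282 mm.


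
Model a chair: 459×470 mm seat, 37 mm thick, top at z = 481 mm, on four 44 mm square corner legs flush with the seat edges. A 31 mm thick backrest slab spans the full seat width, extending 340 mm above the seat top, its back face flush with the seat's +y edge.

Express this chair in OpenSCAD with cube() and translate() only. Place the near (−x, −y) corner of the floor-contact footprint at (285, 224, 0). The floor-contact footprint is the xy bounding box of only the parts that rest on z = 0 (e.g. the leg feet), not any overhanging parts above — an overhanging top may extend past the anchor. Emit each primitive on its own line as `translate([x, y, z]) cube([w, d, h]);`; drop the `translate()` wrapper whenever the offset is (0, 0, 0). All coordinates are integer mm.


// leg_h = 481 - 37 = 444
translate([285, 224, 444]) cube([459, 470, 37]);
translate([285, 224, 0]) cube([44, 44, 444]);
translate([700, 224, 0]) cube([44, 44, 444]);
translate([285, 650, 0]) cube([44, 44, 444]);
translate([700, 650, 0]) cube([44, 44, 444]);
translate([285, 663, 481]) cube([459, 31, 340]);


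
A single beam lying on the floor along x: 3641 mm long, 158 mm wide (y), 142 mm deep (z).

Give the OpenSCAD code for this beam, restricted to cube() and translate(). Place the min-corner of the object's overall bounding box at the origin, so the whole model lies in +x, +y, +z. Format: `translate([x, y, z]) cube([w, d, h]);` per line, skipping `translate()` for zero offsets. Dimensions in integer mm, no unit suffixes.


cube([3641, 158, 142]);


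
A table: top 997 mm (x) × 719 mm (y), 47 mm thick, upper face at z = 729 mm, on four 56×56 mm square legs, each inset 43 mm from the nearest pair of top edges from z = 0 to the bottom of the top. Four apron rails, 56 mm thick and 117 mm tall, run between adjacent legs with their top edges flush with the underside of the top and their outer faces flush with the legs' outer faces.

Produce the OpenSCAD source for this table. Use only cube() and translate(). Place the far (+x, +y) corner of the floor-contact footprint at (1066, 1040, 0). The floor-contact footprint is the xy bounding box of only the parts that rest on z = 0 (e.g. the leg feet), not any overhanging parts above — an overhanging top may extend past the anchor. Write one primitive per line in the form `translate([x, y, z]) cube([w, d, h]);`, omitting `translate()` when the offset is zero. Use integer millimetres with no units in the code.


translate([112, 364, 682]) cube([997, 719, 47]);
translate([155, 407, 0]) cube([56, 56, 682]);
translate([1010, 407, 0]) cube([56, 56, 682]);
translate([155, 984, 0]) cube([56, 56, 682]);
translate([1010, 984, 0]) cube([56, 56, 682]);
translate([211, 407, 565]) cube([799, 56, 117]);
translate([211, 984, 565]) cube([799, 56, 117]);
translate([155, 463, 565]) cube([56, 521, 117]);
translate([1010, 463, 565]) cube([56, 521, 117]);


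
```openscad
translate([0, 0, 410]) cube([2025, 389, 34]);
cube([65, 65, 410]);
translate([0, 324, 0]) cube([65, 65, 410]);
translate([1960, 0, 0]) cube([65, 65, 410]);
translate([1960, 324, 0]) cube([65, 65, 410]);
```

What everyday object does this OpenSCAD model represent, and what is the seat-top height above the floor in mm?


A bench. The seat-top height is 444 mm.

A long slab on four corner posts — a bench. The slab sits at z = 410 with thickness 34, so the top is 410 + 34 = 444 mm.


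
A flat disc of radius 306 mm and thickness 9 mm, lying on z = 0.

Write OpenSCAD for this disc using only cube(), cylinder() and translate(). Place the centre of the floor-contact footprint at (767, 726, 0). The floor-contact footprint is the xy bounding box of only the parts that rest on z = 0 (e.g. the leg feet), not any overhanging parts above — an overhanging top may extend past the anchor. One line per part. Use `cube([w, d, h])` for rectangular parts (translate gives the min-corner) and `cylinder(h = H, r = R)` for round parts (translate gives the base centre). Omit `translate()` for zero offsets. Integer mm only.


translate([767, 726, 0]) cylinder(h = 9, r = 306);


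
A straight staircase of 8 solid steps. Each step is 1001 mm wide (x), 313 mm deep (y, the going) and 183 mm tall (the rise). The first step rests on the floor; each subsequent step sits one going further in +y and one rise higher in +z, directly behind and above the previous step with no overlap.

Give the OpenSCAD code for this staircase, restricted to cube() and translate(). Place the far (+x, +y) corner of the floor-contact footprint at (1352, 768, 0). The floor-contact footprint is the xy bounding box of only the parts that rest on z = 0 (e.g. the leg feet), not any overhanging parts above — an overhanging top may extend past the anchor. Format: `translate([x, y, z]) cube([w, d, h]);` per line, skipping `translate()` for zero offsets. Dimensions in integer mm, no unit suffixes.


translate([351, 455, 0]) cube([1001, 313, 183]);
translate([351, 768, 183]) cube([1001, 313, 183]);
translate([351, 1081, 366]) cube([1001, 313, 183]);
translate([351, 1394, 549]) cube([1001, 313, 183]);
translate([351, 1707, 732]) cube([1001, 313, 183]);
translate([351, 2020, 915]) cube([1001, 313, 183]);
translate([351, 2333, 1098]) cube([1001, 313, 183]);
translate([351, 2646, 1281]) cube([1001, 313, 183]);


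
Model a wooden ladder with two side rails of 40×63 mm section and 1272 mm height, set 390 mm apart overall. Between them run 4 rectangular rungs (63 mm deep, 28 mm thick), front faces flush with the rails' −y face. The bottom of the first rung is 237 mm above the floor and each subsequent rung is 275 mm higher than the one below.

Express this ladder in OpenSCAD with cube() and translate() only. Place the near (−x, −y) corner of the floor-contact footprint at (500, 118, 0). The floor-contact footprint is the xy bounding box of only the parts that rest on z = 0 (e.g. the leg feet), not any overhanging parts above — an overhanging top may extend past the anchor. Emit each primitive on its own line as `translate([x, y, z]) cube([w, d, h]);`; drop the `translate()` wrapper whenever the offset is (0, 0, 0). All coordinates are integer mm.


translate([500, 118, 0]) cube([40, 63, 1272]);
translate([850, 118, 0]) cube([40, 63, 1272]);
translate([540, 118, 237]) cube([310, 63, 28]);
translate([540, 118, 512]) cube([310, 63, 28]);
translate([540, 118, 787]) cube([310, 63, 28]);
translate([540, 118, 1062]) cube([310, 63, 28]);


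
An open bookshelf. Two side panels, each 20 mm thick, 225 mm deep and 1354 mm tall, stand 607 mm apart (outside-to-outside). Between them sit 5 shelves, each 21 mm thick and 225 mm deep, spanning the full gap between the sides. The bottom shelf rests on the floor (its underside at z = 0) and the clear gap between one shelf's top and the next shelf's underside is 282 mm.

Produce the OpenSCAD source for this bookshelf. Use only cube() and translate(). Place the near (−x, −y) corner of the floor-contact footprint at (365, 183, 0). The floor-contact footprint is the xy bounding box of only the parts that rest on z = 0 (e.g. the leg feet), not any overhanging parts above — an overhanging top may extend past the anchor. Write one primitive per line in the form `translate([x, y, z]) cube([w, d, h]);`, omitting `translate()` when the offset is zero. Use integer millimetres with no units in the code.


translate([365, 183, 0]) cube([20, 225, 1354]);
translate([952, 183, 0]) cube([20, 225, 1354]);
translate([385, 183, 0]) cube([567, 225, 21]);
translate([385, 183, 303]) cube([567, 225, 21]);
translate([385, 183, 606]) cube([567, 225, 21]);
translate([385, 183, 909]) cube([567, 225, 21]);
translate([385, 183, 1212]) cube([567, 225, 21]);


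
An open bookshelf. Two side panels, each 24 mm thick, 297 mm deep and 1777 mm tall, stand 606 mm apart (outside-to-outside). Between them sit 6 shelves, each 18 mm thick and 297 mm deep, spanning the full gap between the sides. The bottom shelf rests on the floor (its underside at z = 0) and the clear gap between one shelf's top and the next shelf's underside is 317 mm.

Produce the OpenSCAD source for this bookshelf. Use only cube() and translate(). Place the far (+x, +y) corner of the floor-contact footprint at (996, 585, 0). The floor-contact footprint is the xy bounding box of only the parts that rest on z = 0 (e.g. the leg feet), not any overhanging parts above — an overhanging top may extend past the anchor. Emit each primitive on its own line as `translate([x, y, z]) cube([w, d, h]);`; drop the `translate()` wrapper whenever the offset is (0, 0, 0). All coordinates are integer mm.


translate([390, 288, 0]) cube([24, 297, 1777]);
translate([972, 288, 0]) cube([24, 297, 1777]);
translate([414, 288, 0]) cube([558, 297, 18]);
translate([414, 288, 335]) cube([558, 297, 18]);
translate([414, 288, 670]) cube([558, 297, 18]);
translate([414, 288, 1005]) cube([558, 297, 18]);
translate([414, 288, 1340]) cube([558, 297, 18]);
translate([414, 288, 1675]) cube([558, 297, 18]);


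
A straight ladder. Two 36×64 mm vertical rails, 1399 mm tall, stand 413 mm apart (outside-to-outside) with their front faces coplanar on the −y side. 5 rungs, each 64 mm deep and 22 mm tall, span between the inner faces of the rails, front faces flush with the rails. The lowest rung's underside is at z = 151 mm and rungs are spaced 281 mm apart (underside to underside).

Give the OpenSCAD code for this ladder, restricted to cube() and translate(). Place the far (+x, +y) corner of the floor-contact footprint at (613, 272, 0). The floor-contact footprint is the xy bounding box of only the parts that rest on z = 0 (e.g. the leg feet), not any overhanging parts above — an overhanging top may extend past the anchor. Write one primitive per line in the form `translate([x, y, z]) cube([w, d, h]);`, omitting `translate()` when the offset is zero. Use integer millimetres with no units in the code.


// rung span = 413 - 2*36 = 341
// rung[k] z = 151 + k*281
translate([200, 208, 0]) cube([36, 64, 1399]);
translate([577, 208, 0]) cube([36, 64, 1399]);
translate([236, 208, 151]) cube([341, 64, 22]);
translate([236, 208, 432]) cube([341, 64, 22]);
translate([236, 208, 713]) cube([341, 64, 22]);
translate([236, 208, 994]) cube([341, 64, 22]);
translate([236, 208, 1275]) cube([341, 64, 22]);


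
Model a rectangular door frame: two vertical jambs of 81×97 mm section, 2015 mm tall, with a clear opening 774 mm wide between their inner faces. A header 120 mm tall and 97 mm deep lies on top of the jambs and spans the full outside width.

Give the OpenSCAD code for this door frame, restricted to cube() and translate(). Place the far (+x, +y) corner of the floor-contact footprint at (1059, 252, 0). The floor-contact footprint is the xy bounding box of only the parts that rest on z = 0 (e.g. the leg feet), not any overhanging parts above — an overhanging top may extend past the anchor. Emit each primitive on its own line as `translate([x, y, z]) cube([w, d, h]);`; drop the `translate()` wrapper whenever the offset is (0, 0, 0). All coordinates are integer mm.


translate([123, 155, 0]) cube([81, 97, 2015]);
translate([978, 155, 0]) cube([81, 97, 2015]);
translate([123, 155, 2015]) cube([936, 97, 120]);


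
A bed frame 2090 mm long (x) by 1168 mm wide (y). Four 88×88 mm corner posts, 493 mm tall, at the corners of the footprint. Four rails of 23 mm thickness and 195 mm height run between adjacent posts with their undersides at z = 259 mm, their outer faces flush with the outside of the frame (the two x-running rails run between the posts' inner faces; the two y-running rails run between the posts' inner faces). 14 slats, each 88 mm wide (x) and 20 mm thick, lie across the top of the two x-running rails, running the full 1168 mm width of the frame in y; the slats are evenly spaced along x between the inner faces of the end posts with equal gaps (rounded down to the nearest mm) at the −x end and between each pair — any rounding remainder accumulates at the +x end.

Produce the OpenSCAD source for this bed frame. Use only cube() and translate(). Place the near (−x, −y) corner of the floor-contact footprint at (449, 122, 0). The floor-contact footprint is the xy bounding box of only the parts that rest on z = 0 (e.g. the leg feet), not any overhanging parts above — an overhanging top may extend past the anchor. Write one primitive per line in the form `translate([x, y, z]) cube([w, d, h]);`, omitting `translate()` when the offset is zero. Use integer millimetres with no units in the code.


translate([449, 122, 0]) cube([88, 88, 493]);
translate([449, 1202, 0]) cube([88, 88, 493]);
translate([2451, 122, 0]) cube([88, 88, 493]);
translate([2451, 1202, 0]) cube([88, 88, 493]);
translate([537, 122, 259]) cube([1914, 23, 195]);
translate([537, 1267, 259]) cube([1914, 23, 195]);
translate([449, 210, 259]) cube([23, 992, 195]);
translate([2516, 210, 259]) cube([23, 992, 195]);
translate([582, 122, 454]) cube([88, 1168, 20]);
translate([715, 122, 454]) cube([88, 1168, 20]);
translate([848, 122, 454]) cube([88, 1168, 20]);
translate([981, 122, 454]) cube([88, 1168, 20]);
translate([1114, 122, 454]) cube([88, 1168, 20]);
translate([1247, 122, 454]) cube([88, 1168, 20]);
translate([1380, 122, 454]) cube([88, 1168, 20]);
translate([1513, 122, 454]) cube([88, 1168, 20]);
translate([1646, 122, 454]) cube([88, 1168, 20]);
translate([1779, 122, 454]) cube([88, 1168, 20]);
translate([1912, 122, 454]) cube([88, 1168, 20]);
translate([2045, 122, 454]) cube([88, 1168, 20]);
translate([2178, 122, 454]) cube([88, 1168, 20]);
translate([2311, 122, 454]) cube([88, 1168, 20]);


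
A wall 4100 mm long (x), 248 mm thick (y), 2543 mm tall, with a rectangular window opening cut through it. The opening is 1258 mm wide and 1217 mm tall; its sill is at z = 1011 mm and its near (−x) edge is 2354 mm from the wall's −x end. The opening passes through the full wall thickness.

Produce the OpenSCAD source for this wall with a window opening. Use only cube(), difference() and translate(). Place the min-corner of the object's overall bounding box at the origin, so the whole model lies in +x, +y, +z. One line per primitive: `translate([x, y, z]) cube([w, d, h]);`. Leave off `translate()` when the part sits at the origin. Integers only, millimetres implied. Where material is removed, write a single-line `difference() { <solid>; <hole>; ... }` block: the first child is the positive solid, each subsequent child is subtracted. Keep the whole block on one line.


difference() { cube([4100, 248, 2543]); translate([2354, 0, 1011]) cube([1258, 248, 1217]); }


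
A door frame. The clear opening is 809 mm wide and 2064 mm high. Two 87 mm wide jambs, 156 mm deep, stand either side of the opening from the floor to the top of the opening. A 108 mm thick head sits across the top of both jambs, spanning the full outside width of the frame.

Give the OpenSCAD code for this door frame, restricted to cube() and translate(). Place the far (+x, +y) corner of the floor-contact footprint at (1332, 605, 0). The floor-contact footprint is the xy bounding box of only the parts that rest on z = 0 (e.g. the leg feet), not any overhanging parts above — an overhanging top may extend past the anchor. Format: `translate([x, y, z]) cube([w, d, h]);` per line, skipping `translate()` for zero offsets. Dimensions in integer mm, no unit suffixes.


translate([349, 449, 0]) cube([87, 156, 2064]);
translate([1245, 449, 0]) cube([87, 156, 2064]);
translate([349, 449, 2064]) cube([983, 156, 108]);


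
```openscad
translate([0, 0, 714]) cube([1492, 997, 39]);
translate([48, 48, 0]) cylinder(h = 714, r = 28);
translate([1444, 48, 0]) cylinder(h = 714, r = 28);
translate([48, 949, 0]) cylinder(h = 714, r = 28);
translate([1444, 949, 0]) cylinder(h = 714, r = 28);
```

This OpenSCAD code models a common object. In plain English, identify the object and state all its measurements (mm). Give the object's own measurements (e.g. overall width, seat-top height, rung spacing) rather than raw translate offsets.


A rectangular dining table. The top is 1492×997×39 mm with its upper surface at z = 753 mm. It stands on four round legs of 56 mm diameter, each leg's bounding box inset 20 mm from the nearest pair of top edges, running from the floor to the underside of the top.


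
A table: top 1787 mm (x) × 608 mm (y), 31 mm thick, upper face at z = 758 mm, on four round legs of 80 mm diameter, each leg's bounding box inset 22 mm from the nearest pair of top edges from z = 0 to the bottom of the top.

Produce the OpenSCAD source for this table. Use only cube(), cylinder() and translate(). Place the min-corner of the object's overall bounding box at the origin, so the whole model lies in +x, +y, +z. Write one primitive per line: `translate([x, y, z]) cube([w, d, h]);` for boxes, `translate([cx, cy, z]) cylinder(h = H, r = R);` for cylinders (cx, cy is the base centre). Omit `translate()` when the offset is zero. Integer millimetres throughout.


translate([0, 0, 727]) cube([1787, 608, 31]);
translate([62, 62, 0]) cylinder(h = 727, r = 40);
translate([1725, 62, 0]) cylinder(h = 727, r = 40);
translate([62, 546, 0]) cylinder(h = 727, r = 40);
translate([1725, 546, 0]) cylinder(h = 727, r = 40);


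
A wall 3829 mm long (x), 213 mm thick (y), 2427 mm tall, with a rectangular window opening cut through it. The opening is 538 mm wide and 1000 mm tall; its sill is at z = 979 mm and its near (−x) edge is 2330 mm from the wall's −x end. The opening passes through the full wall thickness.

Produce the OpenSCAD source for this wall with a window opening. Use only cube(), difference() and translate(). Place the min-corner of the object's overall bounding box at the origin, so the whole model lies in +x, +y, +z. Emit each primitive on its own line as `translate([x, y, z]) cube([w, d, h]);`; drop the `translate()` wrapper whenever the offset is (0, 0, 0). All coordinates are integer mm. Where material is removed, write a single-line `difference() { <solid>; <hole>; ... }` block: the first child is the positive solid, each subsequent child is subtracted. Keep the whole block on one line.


difference() { cube([3829, 213, 2427]); translate([2330, 0, 979]) cube([538, 213, 1000]); }


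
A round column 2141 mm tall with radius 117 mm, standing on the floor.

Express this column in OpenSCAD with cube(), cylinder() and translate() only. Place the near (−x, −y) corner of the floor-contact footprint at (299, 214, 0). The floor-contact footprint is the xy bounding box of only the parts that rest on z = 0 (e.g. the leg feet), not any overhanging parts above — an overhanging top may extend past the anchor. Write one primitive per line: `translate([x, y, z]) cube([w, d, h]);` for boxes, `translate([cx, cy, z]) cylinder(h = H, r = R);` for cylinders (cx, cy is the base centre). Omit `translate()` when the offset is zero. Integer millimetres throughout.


translate([416, 331, 0]) cylinder(h = 2141, r = 117);


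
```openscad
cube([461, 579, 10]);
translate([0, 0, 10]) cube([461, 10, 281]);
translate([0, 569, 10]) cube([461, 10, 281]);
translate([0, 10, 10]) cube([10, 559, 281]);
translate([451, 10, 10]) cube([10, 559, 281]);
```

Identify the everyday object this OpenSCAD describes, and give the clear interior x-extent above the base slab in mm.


An open box. The internal width is 441 mm.

A 461×579 base slab with four walls standing on it — an open box. The base is 461 mm wide and the walls are 10 mm thick, so the internal width is 461 − 2 × 10 = 441 mm.
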